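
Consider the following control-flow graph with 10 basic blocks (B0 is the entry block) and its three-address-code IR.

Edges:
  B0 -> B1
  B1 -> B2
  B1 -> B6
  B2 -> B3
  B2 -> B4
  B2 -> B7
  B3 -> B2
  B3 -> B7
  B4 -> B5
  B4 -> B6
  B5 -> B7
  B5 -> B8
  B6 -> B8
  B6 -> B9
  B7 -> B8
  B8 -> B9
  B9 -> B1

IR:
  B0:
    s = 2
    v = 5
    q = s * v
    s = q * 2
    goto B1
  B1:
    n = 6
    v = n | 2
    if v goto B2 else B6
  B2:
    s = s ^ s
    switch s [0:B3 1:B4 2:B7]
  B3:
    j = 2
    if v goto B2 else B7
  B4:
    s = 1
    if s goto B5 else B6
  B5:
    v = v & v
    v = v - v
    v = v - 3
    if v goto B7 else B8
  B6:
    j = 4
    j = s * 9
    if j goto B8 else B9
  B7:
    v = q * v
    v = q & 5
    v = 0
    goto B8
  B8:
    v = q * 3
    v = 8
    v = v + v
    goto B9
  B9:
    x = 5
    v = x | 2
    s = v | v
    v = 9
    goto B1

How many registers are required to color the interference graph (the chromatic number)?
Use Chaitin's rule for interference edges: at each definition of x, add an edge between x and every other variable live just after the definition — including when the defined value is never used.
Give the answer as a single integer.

Answer: 4

Analysis:
def/use:
  B0: {q,s,v} / ∅
  B1: {n,v} / ∅
  B2: {s} / {s}
  B3: {j} / {v}
  B4: {s} / ∅
  B5: {v} / {v}
  B6: {j} / {s}
  B7: {v} / {q,v}
  B8: {v} / {q}
  B9: {s,v,x} / ∅

Backward fixpoint:
  live B0: ∅→{q,s}
  live B1: {q,s}→{q,s,v}
  live B2: {q,s,v}→{q,s,v}
  live B3: {q,s,v}→{q,s,v}
  live B4: {q,v}→{q,s,v}
  live B5: {q,v}→{q,v}
  live B6: {q,s}→{q}
  live B7: {q,v}→{q}
  live B8: {q}→{q}
  live B9: {q}→{q,s}

Interference:
  j: {q,s,v}
  n: {q,s}
  q: {j,n,s,v,x}
  s: {j,n,q,v}
  v: {j,q,s}
  x: {q}

Chromatic number:
  clique {j,q,s,v} ⇒ need ≥ 4
  assign j→c2 n→c2 q→c0 s→c1 v→c3 x→c1 — no edge inside a register ⇒ χ ≤ 4
  χ = 4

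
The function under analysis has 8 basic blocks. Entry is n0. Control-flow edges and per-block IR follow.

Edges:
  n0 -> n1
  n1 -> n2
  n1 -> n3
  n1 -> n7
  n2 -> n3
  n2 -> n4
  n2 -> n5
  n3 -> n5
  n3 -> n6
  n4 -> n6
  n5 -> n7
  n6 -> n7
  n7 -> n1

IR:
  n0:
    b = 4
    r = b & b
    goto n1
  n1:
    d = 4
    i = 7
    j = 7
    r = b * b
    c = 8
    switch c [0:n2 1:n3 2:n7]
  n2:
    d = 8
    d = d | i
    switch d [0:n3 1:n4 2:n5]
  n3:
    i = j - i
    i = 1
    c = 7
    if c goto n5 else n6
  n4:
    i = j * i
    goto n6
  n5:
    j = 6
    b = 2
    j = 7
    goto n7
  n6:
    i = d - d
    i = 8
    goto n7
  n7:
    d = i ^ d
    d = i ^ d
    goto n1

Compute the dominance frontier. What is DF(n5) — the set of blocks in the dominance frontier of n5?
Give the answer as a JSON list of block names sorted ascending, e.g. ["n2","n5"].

Answer: ["n7"]

Analysis:
idom tree: n1←n0 n2←n1 n3←n1 n4←n2 n5←n1 n6←n1 n7←n1
Join-block Dom:
  n1: preds {n0,n7}: {n0} ∩ {n0,n1,n7} = {n0}; idom=n0
  n3: preds {n1,n2}: {n0,n1} ∩ {n0,n1,n2} = {n0,n1}; idom=n1
  n5: preds {n2,n3}: {n0,n1,n2} ∩ {n0,n1,n3} = {n0,n1}; idom=n1
  n6: preds {n3,n4}: {n0,n1,n3} ∩ {n0,n1,n2,n4} = {n0,n1}; idom=n1
  n7: preds {n1,n5,n6}: {n0,n1} ∩ {n0,n1,n5} ∩ {n0,n1,n6} = {n0,n1}; idom=n1

Frontier:
  n1←n0: walk · to n0
  n1←n7: walk n7→n1 to n0
  n3←n1: walk · to n1
  n3←n2: walk n2 to n1
  n5←n2: walk n2 to n1
  n5←n3: walk n3 to n1
  n6←n3: walk n3 to n1
  n6←n4: walk n4→n2 to n1
  n7←n1: walk · to n1
  n7←n5: walk n5 to n1
  n7←n6: walk n6 to n1
  n0: DF=∅
  n1: DF={n1}
  n2: DF={n3,n5,n6}
  n3: DF={n5,n6}
  n4: DF={n6}
  n5: DF={n7}
  n6: DF={n7}
  n7: DF={n1}

DF(n5) = ["n7"]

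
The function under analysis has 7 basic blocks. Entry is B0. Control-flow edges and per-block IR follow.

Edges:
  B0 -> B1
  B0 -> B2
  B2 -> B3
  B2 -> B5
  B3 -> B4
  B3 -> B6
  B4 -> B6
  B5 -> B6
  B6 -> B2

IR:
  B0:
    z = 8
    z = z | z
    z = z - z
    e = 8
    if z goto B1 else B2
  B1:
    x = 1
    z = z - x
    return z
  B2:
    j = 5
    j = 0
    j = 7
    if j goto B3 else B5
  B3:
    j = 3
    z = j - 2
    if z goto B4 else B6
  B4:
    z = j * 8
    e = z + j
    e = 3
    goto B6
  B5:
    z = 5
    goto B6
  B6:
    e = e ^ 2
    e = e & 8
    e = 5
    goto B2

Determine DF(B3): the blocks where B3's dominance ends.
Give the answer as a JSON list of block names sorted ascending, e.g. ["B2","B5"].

idom tree: B1←B0 B2←B0 B3←B2 B4←B3 B5←B2 B6←B2
Join-block Dom:
  B2: preds {B0,B6}: {B0} ∩ {B0,B2,B6} = {B0}; idom=B0
  B6: preds {B3,B4,B5}: {B0,B2,B3} ∩ {B0,B2,B3,B4} ∩ {B0,B2,B5} = {B0,B2}; idom=B2

DF derivation:
  join B2 pred B0: · stop@B0
  join B2 pred B6: B6→B2 stop@B0
  join B6 pred B3: B3 stop@B2
  join B6 pred B4: B4→B3 stop@B2
  join B6 pred B5: B5 stop@B2
  B0: DF=∅
  B1: DF=∅
  B2: DF={B2}
  B3: DF={B6}
  B4: DF={B6}
  B5: DF={B6}
  B6: DF={B2}

DF(B3) = ["B6"]

Answer: ["B6"]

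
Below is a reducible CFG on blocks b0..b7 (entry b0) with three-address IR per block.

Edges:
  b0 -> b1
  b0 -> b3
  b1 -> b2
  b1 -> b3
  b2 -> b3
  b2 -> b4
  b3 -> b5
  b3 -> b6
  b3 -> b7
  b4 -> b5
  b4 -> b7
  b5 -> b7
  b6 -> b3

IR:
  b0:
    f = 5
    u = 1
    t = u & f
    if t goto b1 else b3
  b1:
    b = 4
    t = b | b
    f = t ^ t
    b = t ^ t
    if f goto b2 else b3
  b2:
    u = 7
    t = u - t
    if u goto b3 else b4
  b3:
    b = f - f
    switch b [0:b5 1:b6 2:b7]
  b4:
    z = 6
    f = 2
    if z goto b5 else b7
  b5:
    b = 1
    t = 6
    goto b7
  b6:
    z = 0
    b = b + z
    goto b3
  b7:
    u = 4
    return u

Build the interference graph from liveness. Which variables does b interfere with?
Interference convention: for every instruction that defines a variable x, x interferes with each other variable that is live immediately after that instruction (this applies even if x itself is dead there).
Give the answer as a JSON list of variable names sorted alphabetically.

def/use:
  b0: {f,t,u} / ∅
  b1: {b,f,t} / ∅
  b2: {t,u} / {t}
  b3: {b} / {f}
  b4: {f,z} / ∅
  b5: {b,t} / ∅
  b6: {b,z} / {b}
  b7: {u} / ∅

Liveness:
  b0: in=∅ out={f}
  b1: in=∅ out={f,t}
  b2: in={f,t} out={f}
  b3: in={f} out={b,f}
  b4: in=∅ out=∅
  b5: in=∅ out=∅
  b6: in={b,f} out={f}
  b7: in=∅ out=∅

Interfere edges:
  b: {f,t,z}
  f: {b,t,u,z}
  t: {b,f,u}
  u: {f,t}
  z: {b,f}

N(b) = ["f", "t", "z"]

Answer: ["f", "t", "z"]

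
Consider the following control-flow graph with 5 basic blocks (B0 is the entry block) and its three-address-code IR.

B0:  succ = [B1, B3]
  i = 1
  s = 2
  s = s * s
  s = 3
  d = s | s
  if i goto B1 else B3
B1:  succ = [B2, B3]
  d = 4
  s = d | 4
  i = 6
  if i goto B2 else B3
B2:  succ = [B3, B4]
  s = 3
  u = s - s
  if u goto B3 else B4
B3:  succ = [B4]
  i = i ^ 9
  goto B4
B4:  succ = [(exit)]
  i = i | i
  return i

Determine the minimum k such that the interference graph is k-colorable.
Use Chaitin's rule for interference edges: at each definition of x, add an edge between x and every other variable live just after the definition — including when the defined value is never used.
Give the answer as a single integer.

Block summaries:
  B0: def={d,i,s} ue=∅
  B1: def={d,i,s} ue=∅
  B2: def={s,u} ue=∅
  B3: def={i} ue={i}
  B4: def={i} ue={i}

Liveness:
  B0: in=∅ out={i}
  B1: in=∅ out={i}
  B2: in={i} out={i}
  B3: in={i} out={i}
  B4: in={i} out=∅

Interference:
  d↔{i}
  i↔{d,s,u}
  s↔{i}
  u↔{i}

Chromatic number:
  lower bound: {d,i} mutually conflict ⇒ χ ≥ 2
  assign d→R1 i→R0 s→R1 u→R1 — no edge inside a register ⇒ χ ≤ 2
  χ = 2

Answer: 2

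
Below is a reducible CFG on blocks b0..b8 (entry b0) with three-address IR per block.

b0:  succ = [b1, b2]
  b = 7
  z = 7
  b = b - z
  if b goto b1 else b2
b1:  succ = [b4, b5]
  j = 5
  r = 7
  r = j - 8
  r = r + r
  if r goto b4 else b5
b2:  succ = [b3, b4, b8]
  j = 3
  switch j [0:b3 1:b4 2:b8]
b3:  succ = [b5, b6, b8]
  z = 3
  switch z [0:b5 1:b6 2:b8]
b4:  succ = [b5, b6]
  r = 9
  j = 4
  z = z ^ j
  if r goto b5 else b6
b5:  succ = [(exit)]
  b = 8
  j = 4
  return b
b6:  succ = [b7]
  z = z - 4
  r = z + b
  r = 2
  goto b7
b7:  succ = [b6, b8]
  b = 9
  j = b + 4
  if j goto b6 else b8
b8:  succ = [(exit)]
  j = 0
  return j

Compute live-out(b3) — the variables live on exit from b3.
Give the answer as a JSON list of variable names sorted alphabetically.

Answer: ["b", "z"]

Analysis:
Block summaries:
  b0: {b,z} / ∅
  b1: {j,r} / ∅
  b2: {j} / ∅
  b3: {z} / ∅
  b4: {j,r,z} / {z}
  b5: {b,j} / ∅
  b6: {r,z} / {b,z}
  b7: {b,j} / ∅
  b8: {j} / ∅

Liveness:
  b0: in=∅ out={b,z}
  b1: in={b,z} out={b,z}
  b2: in={b,z} out={b,z}
  b3: in={b} out={b,z}
  b4: in={b,z} out={b,z}
  b5: in=∅ out=∅
  b6: in={b,z} out={z}
  b7: in={z} out={b,z}
  b8: in=∅ out=∅

live-out(b3) = ["b", "z"]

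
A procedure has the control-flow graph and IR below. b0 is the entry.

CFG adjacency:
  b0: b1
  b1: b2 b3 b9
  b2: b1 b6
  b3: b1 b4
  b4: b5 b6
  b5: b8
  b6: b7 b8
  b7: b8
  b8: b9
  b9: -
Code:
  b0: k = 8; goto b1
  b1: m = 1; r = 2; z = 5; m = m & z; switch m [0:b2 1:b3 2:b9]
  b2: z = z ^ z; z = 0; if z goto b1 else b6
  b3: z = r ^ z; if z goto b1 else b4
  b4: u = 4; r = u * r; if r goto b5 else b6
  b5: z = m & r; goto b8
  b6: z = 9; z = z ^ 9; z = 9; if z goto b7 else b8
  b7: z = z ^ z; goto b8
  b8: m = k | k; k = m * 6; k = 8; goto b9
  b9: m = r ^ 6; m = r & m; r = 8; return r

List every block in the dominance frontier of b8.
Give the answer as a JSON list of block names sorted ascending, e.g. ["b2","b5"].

Answer: ["b9"]

Derivation:
idom tree: b1←b0 b2←b1 b3←b1 b4←b3 b5←b4 b6←b1 b7←b6 b8←b1 b9←b1
Join-block Dom:
  b1: preds {b0,b2,b3}: {b0} ∩ {b0,b1,b2} ∩ {b0,b1,b3} = {b0}; idom=b0
  b6: preds {b2,b4}: {b0,b1,b2} ∩ {b0,b1,b3,b4} = {b0,b1}; idom=b1
  b8: preds {b5,b6,b7}: {b0,b1,b3,b4,b5} ∩ {b0,b1,b6} ∩ {b0,b1,b6,b7} = {b0,b1}; idom=b1
  b9: preds {b1,b8}: {b0,b1} ∩ {b0,b1,b8} = {b0,b1}; idom=b1

Frontier:
  join b1 pred b0: · stop@b0
  join b1 pred b2: b2→b1 stop@b0
  join b1 pred b3: b3→b1 stop@b0
  join b6 pred b2: b2 stop@b1
  join b6 pred b4: b4→b3 stop@b1
  join b8 pred b5: b5→b4→b3 stop@b1
  join b8 pred b6: b6 stop@b1
  join b8 pred b7: b7→b6 stop@b1
  join b9 pred b1: · stop@b1
  join b9 pred b8: b8 stop@b1
  DF(b0)=∅
  DF(b1)={b1}
  DF(b2)={b1,b6}
  DF(b3)={b1,b6,b8}
  DF(b4)={b6,b8}
  DF(b5)={b8}
  DF(b6)={b8}
  DF(b7)={b8}
  DF(b8)={b9}
  DF(b9)=∅

DF(b8) = ["b9"]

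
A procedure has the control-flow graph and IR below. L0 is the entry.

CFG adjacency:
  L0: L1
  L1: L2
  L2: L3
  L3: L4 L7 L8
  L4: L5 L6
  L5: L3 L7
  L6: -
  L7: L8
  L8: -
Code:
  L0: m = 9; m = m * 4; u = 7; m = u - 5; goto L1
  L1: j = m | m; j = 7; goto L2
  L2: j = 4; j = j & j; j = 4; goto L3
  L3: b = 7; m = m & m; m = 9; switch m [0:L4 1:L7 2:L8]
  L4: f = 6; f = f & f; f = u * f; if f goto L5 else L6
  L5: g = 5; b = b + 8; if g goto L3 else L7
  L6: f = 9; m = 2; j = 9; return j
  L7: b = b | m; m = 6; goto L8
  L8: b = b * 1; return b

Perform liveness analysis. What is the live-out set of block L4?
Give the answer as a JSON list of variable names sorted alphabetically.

Block summaries:
  L0: def={m,u} ue=∅
  L1: def={j} ue={m}
  L2: def={j} ue=∅
  L3: def={b,m} ue={m}
  L4: def={f} ue={u}
  L5: def={b,g} ue={b}
  L6: def={f,j,m} ue=∅
  L7: def={b,m} ue={b,m}
  L8: def={b} ue={b}

Live sets:
  L0 li=∅ lo={m,u}
  L1 li={m,u} lo={m,u}
  L2 li={m,u} lo={m,u}
  L3 li={m,u} lo={b,m,u}
  L4 li={b,m,u} lo={b,m,u}
  L5 li={b,m,u} lo={b,m,u}
  L6 li=∅ lo=∅
  L7 li={b,m} lo={b}
  L8 li={b} lo=∅

live-out(L4) = ["b", "m", "u"]

Answer: ["b", "m", "u"]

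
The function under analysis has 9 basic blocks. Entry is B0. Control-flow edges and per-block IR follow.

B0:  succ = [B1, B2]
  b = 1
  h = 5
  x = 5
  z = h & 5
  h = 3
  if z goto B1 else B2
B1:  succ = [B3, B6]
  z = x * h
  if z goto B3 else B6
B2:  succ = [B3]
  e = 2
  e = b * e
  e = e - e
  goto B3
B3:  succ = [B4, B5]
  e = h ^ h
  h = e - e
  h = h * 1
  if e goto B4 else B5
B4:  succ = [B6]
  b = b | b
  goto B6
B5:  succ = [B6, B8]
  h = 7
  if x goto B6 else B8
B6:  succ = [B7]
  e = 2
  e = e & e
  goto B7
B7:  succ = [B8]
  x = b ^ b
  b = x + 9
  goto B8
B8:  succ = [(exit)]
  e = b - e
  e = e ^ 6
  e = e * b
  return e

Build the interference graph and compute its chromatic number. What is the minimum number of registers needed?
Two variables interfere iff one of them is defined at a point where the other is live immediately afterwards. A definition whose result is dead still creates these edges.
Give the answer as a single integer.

def/use:
  B0 def {b,h,x,z} use ∅
  B1 def {z} use {h,x}
  B2 def {e} use {b}
  B3 def {e,h} use {h}
  B4 def {b} use {b}
  B5 def {h} use {x}
  B6 def {e} use ∅
  B7 def {b,x} use {b}
  B8 def {e} use {b,e}

Backward fixpoint:
  B0: in=∅ out={b,h,x}
  B1: in={b,h,x} out={b,h,x}
  B2: in={b,h,x} out={b,h,x}
  B3: in={b,h,x} out={b,e,x}
  B4: in={b} out={b}
  B5: in={b,e,x} out={b,e}
  B6: in={b} out={b,e}
  B7: in={b,e} out={b,e}
  B8: in={b,e} out=∅

Interference:
  b: {e,h,x,z}
  e: {b,h,x}
  h: {b,e,x,z}
  x: {b,e,h,z}
  z: {b,h,x}

Registers:
  {b,e,h,x} pairwise interfere (4-clique) ⇒ χ ≥ 4
  assign b→R0 e→R3 h→R1 x→R2 z→R3 — no edge inside a register ⇒ χ ≤ 4
  χ = 4

Answer: 4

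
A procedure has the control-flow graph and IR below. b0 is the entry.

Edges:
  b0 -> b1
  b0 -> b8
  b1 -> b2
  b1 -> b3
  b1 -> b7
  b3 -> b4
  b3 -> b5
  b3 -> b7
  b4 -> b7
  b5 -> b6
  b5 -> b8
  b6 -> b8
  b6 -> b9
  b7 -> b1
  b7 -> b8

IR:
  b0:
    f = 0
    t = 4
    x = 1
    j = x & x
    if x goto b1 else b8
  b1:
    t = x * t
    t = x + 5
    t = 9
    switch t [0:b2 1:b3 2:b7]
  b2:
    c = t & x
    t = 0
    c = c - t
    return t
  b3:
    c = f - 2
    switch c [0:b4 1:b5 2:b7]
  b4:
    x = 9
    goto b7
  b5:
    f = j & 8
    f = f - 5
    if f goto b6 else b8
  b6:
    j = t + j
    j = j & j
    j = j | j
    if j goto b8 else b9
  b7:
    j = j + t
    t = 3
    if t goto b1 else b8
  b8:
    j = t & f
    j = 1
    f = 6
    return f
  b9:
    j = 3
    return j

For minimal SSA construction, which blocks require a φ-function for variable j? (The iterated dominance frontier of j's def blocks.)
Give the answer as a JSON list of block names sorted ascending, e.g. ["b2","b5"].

idom tree: b1←b0 b2←b1 b3←b1 b4←b3 b5←b3 b6←b5 b7←b1 b8←b0 b9←b6
Join-block Dom:
  b1: preds {b0,b7}: {b0} ∩ {b0,b1,b7} = {b0}; idom=b0
  b7: preds {b1,b3,b4}: {b0,b1} ∩ {b0,b1,b3} ∩ {b0,b1,b3,b4} = {b0,b1}; idom=b1
  b8: preds {b0,b5,b6,b7}: {b0} ∩ {b0,b1,b3,b5} ∩ {b0,b1,b3,b5,b6} ∩ {b0,b1,b7} = {b0}; idom=b0

Frontier:
  join b1 pred b0: · stop@b0
  join b1 pred b7: b7→b1 stop@b0
  join b7 pred b1: · stop@b1
  join b7 pred b3: b3 stop@b1
  join b7 pred b4: b4→b3 stop@b1
  join b8 pred b0: · stop@b0
  join b8 pred b5: b5→b3→b1 stop@b0
  join b8 pred b6: b6→b5→b3→b1 stop@b0
  join b8 pred b7: b7→b1 stop@b0
  b0 → ∅
  b1 → {b1,b8}
  b2 → ∅
  b3 → {b7,b8}
  b4 → {b7}
  b5 → {b8}
  b6 → {b8}
  b7 → {b1,b8}
  b8 → ∅
  b9 → ∅

φ for j: defs {b0,b6,b7,b8,b9}
  DF⁺ = {b1,b8}

Answer: ["b1", "b8"]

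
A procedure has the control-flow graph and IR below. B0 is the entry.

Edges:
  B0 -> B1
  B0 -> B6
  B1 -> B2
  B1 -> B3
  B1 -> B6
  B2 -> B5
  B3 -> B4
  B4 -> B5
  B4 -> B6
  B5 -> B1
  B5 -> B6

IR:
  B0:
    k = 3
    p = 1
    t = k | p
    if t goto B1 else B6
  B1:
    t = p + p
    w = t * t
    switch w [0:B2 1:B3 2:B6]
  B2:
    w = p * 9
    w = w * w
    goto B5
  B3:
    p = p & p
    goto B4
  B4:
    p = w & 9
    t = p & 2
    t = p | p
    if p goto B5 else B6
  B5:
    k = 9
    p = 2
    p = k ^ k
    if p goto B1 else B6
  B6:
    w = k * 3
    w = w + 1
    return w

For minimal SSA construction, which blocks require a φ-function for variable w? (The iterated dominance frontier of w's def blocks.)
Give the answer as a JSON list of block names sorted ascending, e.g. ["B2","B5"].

Answer: ["B1", "B5", "B6"]

Working:
idom tree: B1←B0 B2←B1 B3←B1 B4←B3 B5←B1 B6←B0
Dom∩ at merges:
  B1: preds {B0,B5}: {B0} ∩ {B0,B1,B5} = {B0}; idom=B0
  B5: preds {B2,B4}: {B0,B1,B2} ∩ {B0,B1,B3,B4} = {B0,B1}; idom=B1
  B6: preds {B0,B1,B4,B5}: {B0} ∩ {B0,B1} ∩ {B0,B1,B3,B4} ∩ {B0,B1,B5} = {B0}; idom=B0

Frontier:
  join B1 pred B0: · stop@B0
  join B1 pred B5: B5→B1 stop@B0
  join B5 pred B2: B2 stop@B1
  join B5 pred B4: B4→B3 stop@B1
  join B6 pred B0: · stop@B0
  join B6 pred B1: B1 stop@B0
  join B6 pred B4: B4→B3→B1 stop@B0
  join B6 pred B5: B5→B1 stop@B0
  B0: DF=∅
  B1: DF={B1,B6}
  B2: DF={B5}
  B3: DF={B5,B6}
  B4: DF={B5,B6}
  B5: DF={B1,B6}
  B6: DF=∅

φ for w: defs {B1,B2,B6}
  DF⁺ = {B1,B5,B6}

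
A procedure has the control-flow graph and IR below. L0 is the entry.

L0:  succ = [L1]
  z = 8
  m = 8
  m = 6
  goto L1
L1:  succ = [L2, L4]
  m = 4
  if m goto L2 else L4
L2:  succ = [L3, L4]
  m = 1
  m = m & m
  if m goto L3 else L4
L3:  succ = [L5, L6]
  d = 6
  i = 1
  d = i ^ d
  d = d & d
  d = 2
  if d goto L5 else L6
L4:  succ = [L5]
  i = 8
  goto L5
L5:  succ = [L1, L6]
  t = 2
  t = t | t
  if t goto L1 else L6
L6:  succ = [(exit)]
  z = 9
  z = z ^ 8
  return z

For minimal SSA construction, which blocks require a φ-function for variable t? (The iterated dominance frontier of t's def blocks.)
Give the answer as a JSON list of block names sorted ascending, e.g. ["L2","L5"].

Answer: ["L1", "L6"]

Analysis:
idom tree: L1←L0 L2←L1 L3←L2 L4←L1 L5←L1 L6←L1
Join-block Dom:
  L1: preds {L0,L5}: {L0} ∩ {L0,L1,L5} = {L0}; idom=L0
  L4: preds {L1,L2}: {L0,L1} ∩ {L0,L1,L2} = {L0,L1}; idom=L1
  L5: preds {L3,L4}: {L0,L1,L2,L3} ∩ {L0,L1,L4} = {L0,L1}; idom=L1
  L6: preds {L3,L5}: {L0,L1,L2,L3} ∩ {L0,L1,L5} = {L0,L1}; idom=L1

Frontier:
  join L1 pred L0: · stop@L0
  join L1 pred L5: L5→L1 stop@L0
  join L4 pred L1: · stop@L1
  join L4 pred L2: L2 stop@L1
  join L5 pred L3: L3→L2 stop@L1
  join L5 pred L4: L4 stop@L1
  join L6 pred L3: L3→L2 stop@L1
  join L6 pred L5: L5 stop@L1
  DF(L0)=∅
  DF(L1)={L1}
  DF(L2)={L4,L5,L6}
  DF(L3)={L5,L6}
  DF(L4)={L5}
  DF(L5)={L1,L6}
  DF(L6)=∅

φ for t: defs {L5}
  DF⁺ = {L1,L6}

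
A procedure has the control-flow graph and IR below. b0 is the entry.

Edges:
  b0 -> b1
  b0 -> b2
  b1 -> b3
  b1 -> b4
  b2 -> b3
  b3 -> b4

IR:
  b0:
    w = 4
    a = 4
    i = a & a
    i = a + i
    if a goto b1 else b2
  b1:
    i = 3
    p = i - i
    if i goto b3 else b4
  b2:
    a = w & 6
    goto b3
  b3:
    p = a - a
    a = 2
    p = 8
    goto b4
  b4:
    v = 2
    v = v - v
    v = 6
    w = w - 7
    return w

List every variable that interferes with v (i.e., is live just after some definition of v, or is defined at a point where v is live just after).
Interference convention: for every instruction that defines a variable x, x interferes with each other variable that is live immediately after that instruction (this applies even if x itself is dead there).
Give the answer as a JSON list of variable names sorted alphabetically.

def/use:
  b0 def {a,i,w} use ∅
  b1 def {i,p} use ∅
  b2 def {a} use {w}
  b3 def {a,p} use {a}
  b4 def {v,w} use {w}

Live sets:
  b0 li=∅ lo={a,w}
  b1 li={a,w} lo={a,w}
  b2 li={w} lo={a,w}
  b3 li={a,w} lo={w}
  b4 li={w} lo=∅

Conflict graph:
  a: {i,p,w}
  i: {a,p,w}
  p: {a,i,w}
  v: {w}
  w: {a,i,p,v}

N(v) = ["w"]

Answer: ["w"]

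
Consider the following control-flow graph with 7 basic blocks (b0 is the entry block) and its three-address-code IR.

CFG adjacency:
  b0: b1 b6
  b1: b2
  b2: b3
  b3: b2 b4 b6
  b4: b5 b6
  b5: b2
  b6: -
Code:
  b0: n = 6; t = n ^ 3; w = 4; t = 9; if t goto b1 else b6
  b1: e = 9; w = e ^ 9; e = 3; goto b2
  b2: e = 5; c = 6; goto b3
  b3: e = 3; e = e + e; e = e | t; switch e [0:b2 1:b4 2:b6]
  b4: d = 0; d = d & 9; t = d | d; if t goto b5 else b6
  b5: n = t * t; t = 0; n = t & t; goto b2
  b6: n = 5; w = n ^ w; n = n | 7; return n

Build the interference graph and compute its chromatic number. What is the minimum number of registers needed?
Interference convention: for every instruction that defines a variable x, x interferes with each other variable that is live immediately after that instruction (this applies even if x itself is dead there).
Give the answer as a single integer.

Block summaries:
  b0 def {n,t,w} use ∅
  b1 def {e,w} use ∅
  b2 def {c,e} use ∅
  b3 def {e} use {t}
  b4 def {d,t} use ∅
  b5 def {n,t} use {t}
  b6 def {n,w} use {w}

Backward fixpoint:
  live b0: ∅→{t,w}
  live b1: {t}→{t,w}
  live b2: {t,w}→{t,w}
  live b3: {t,w}→{t,w}
  live b4: {w}→{t,w}
  live b5: {t,w}→{t,w}
  live b6: {w}→∅

Interfere edges:
  c: {t,w}
  d: {w}
  e: {t,w}
  n: {t,w}
  t: {c,e,n,w}
  w: {c,d,e,n,t}

Registers:
  clique {c,t,w} ⇒ need ≥ 3
  3-colouring: c0={w}  c1={d,t}  c2={c,e,n}
  χ = 3

Answer: 3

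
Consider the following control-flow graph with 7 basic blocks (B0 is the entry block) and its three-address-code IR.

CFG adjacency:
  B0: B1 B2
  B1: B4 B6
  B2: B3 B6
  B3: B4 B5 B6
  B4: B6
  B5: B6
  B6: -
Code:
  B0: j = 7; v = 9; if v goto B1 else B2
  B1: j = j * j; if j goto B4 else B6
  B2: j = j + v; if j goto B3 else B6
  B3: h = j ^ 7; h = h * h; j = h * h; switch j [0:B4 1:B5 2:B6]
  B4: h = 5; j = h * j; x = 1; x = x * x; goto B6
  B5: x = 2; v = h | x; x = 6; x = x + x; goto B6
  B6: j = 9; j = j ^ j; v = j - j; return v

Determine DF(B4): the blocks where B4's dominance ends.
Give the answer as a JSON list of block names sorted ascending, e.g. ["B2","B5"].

idom tree: B1←B0 B2←B0 B3←B2 B4←B0 B5←B3 B6←B0
Join-block Dom:
  B4: preds {B1,B3}: {B0,B1} ∩ {B0,B2,B3} = {B0}; idom=B0
  B6: preds {B1,B2,B3,B4,B5}: {B0,B1} ∩ {B0,B2} ∩ {B0,B2,B3} ∩ {B0,B4} ∩ {B0,B2,B3,B5} = {B0}; idom=B0

DF walk-up:
  join B4 pred B1: B1 stop@B0
  join B4 pred B3: B3→B2 stop@B0
  join B6 pred B1: B1 stop@B0
  join B6 pred B2: B2 stop@B0
  join B6 pred B3: B3→B2 stop@B0
  join B6 pred B4: B4 stop@B0
  join B6 pred B5: B5→B3→B2 stop@B0
  B0 → ∅
  B1 → {B4,B6}
  B2 → {B4,B6}
  B3 → {B4,B6}
  B4 → {B6}
  B5 → {B6}
  B6 → ∅

DF(B4) = ["B6"]

Answer: ["B6"]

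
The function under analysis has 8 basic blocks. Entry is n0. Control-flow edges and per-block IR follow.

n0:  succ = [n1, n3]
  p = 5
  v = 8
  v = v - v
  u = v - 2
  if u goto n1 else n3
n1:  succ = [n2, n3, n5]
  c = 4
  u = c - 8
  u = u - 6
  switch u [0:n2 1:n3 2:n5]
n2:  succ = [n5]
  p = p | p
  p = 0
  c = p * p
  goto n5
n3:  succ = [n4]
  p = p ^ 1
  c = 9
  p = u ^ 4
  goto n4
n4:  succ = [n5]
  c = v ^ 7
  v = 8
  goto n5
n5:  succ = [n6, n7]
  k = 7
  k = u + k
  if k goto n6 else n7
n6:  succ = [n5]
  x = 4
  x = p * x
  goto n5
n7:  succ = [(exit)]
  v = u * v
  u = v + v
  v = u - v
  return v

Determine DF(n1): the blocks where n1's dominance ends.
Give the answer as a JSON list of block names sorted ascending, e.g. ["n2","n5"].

Answer: ["n3", "n5"]

Derivation:
idom tree: n1←n0 n2←n1 n3←n0 n4←n3 n5←n0 n6←n5 n7←n5
Dom∩ at merges:
  n3: preds {n0,n1}: {n0} ∩ {n0,n1} = {n0}; idom=n0
  n5: preds {n1,n2,n4,n6}: {n0,n1} ∩ {n0,n1,n2} ∩ {n0,n3,n4} ∩ {n0,n5,n6} = {n0}; idom=n0

Frontier:
  n3←n0: walk · to n0
  n3←n1: walk n1 to n0
  n5←n1: walk n1 to n0
  n5←n2: walk n2→n1 to n0
  n5←n4: walk n4→n3 to n0
  n5←n6: walk n6→n5 to n0
  n0 → ∅
  n1 → {n3,n5}
  n2 → {n5}
  n3 → {n5}
  n4 → {n5}
  n5 → {n5}
  n6 → {n5}
  n7 → ∅

DF(n1) = ["n3", "n5"]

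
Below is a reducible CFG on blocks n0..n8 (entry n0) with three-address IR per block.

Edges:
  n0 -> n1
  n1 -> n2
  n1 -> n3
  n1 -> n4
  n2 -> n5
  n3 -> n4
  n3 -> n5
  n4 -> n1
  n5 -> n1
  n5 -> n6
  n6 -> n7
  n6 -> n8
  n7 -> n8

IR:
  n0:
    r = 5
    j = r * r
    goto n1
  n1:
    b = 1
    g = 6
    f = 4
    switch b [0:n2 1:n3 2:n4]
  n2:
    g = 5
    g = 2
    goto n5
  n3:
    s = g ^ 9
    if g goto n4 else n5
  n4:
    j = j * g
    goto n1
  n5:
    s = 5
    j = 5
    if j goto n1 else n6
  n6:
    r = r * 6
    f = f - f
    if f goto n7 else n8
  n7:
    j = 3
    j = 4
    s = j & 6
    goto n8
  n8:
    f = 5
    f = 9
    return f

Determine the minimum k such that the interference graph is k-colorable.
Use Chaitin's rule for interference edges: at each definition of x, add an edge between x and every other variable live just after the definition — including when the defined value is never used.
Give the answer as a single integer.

def/use:
  n0 def {j,r} use ∅
  n1 def {b,f,g} use ∅
  n2 def {g} use ∅
  n3 def {s} use {g}
  n4 def {j} use {g,j}
  n5 def {j,s} use ∅
  n6 def {f,r} use {f,r}
  n7 def {j,s} use ∅
  n8 def {f} use ∅

Backward fixpoint:
  live n0: ∅→{j,r}
  live n1: {j,r}→{f,g,j,r}
  live n2: {f,r}→{f,r}
  live n3: {f,g,j,r}→{f,g,j,r}
  live n4: {g,j,r}→{j,r}
  live n5: {f,r}→{f,j,r}
  live n6: {f,r}→∅
  live n7: ∅→∅
  live n8: ∅→∅

Interference:
  b↔{f,g,j,r}
  f↔{b,g,j,r,s}
  g↔{b,f,j,r,s}
  j↔{b,f,g,r,s}
  r↔{b,f,g,j,s}
  s↔{f,g,j,r}

Colouring:
  {b,f,g,j,r} pairwise interfere (5-clique) ⇒ χ ≥ 5
  5-colouring: R0={f}  R1={g}  R2={j}  R3={r}  R4={b,s}
  χ = 5

Answer: 5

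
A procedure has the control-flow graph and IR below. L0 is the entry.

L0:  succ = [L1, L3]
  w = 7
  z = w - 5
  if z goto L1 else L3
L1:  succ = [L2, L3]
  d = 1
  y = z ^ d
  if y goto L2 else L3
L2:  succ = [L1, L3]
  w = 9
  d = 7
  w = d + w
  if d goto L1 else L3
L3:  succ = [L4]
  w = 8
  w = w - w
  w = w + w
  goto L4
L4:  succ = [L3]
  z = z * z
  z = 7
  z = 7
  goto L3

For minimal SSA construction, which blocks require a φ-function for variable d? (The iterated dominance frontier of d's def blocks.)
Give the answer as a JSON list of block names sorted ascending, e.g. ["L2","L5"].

idom tree: L1←L0 L2←L1 L3←L0 L4←L3
Dom∩ at merges:
  L1: preds {L0,L2}: {L0} ∩ {L0,L1,L2} = {L0}; idom=L0
  L3: preds {L0,L1,L2,L4}: {L0} ∩ {L0,L1} ∩ {L0,L1,L2} ∩ {L0,L3,L4} = {L0}; idom=L0

DF derivation:
  join L1 pred L0: · stop@L0
  join L1 pred L2: L2→L1 stop@L0
  join L3 pred L0: · stop@L0
  join L3 pred L1: L1 stop@L0
  join L3 pred L2: L2→L1 stop@L0
  join L3 pred L4: L4→L3 stop@L0
  DF(L0)=∅
  DF(L1)={L1,L3}
  DF(L2)={L1,L3}
  DF(L3)={L3}
  DF(L4)={L3}

φ for d: defs {L1,L2}
  DF⁺ = {L1,L3}

Answer: ["L1", "L3"]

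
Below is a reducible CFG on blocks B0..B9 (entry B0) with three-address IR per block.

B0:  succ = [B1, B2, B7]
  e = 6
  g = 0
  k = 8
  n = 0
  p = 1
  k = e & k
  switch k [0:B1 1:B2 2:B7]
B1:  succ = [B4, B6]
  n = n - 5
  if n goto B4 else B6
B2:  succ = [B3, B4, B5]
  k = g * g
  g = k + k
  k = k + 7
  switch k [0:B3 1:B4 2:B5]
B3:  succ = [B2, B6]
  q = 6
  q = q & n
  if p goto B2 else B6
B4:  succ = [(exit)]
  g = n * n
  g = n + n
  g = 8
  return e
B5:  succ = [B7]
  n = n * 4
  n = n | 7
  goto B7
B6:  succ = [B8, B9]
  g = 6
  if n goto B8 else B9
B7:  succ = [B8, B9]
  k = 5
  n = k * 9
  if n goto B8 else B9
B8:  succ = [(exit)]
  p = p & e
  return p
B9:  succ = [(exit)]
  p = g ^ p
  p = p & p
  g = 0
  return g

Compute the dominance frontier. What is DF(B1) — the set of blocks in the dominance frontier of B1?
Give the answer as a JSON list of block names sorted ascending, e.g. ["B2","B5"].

Answer: ["B4", "B6"]

Analysis:
idom tree: B1←B0 B2←B0 B3←B2 B4←B0 B5←B2 B6←B0 B7←B0 B8←B0 B9←B0
Dom∩ at merges:
  B2: preds {B0,B3}: {B0} ∩ {B0,B2,B3} = {B0}; idom=B0
  B4: preds {B1,B2}: {B0,B1} ∩ {B0,B2} = {B0}; idom=B0
  B6: preds {B1,B3}: {B0,B1} ∩ {B0,B2,B3} = {B0}; idom=B0
  B7: preds {B0,B5}: {B0} ∩ {B0,B2,B5} = {B0}; idom=B0
  B8: preds {B6,B7}: {B0,B6} ∩ {B0,B7} = {B0}; idom=B0
  B9: preds {B6,B7}: {B0,B6} ∩ {B0,B7} = {B0}; idom=B0

DF derivation:
  B2←B0: walk · to B0
  B2←B3: walk B3→B2 to B0
  B4←B1: walk B1 to B0
  B4←B2: walk B2 to B0
  B6←B1: walk B1 to B0
  B6←B3: walk B3→B2 to B0
  B7←B0: walk · to B0
  B7←B5: walk B5→B2 to B0
  B8←B6: walk B6 to B0
  B8←B7: walk B7 to B0
  B9←B6: walk B6 to B0
  B9←B7: walk B7 to B0
  DF(B0)=∅
  DF(B1)={B4,B6}
  DF(B2)={B2,B4,B6,B7}
  DF(B3)={B2,B6}
  DF(B4)=∅
  DF(B5)={B7}
  DF(B6)={B8,B9}
  DF(B7)={B8,B9}
  DF(B8)=∅
  DF(B9)=∅

DF(B1) = ["B4", "B6"]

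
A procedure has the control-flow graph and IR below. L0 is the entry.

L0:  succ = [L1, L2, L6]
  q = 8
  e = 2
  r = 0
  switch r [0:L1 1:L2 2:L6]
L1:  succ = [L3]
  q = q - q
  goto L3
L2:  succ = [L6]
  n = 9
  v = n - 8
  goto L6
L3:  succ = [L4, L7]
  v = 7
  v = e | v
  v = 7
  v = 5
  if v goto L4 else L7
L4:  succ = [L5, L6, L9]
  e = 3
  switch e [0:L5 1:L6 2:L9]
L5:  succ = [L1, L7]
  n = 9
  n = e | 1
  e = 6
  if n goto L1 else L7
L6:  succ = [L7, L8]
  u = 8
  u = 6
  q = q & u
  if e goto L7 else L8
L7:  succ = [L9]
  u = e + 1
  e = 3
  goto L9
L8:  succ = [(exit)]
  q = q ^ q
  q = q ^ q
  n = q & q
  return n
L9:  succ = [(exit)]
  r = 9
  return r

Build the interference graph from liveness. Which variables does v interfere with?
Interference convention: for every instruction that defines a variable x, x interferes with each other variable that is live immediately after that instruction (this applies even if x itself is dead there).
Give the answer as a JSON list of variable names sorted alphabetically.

Answer: ["e", "q"]

Analysis:
def/use:
  L0: def={e,q,r} ue=∅
  L1: def={q} ue={q}
  L2: def={n,v} ue=∅
  L3: def={v} ue={e}
  L4: def={e} ue=∅
  L5: def={e,n} ue={e}
  L6: def={q,u} ue={e,q}
  L7: def={e,u} ue={e}
  L8: def={n,q} ue={q}
  L9: def={r} ue=∅

Backward fixpoint:
  live L0: ∅→{e,q}
  live L1: {e,q}→{e,q}
  live L2: {e,q}→{e,q}
  live L3: {e,q}→{e,q}
  live L4: {q}→{e,q}
  live L5: {e,q}→{e,q}
  live L6: {e,q}→{e,q}
  live L7: {e}→∅
  live L8: {q}→∅
  live L9: ∅→∅

Interfere edges:
  e: {n,q,r,u,v}
  n: {e,q}
  q: {e,n,r,u,v}
  r: {e,q}
  u: {e,q}
  v: {e,q}

N(v) = ["e", "q"]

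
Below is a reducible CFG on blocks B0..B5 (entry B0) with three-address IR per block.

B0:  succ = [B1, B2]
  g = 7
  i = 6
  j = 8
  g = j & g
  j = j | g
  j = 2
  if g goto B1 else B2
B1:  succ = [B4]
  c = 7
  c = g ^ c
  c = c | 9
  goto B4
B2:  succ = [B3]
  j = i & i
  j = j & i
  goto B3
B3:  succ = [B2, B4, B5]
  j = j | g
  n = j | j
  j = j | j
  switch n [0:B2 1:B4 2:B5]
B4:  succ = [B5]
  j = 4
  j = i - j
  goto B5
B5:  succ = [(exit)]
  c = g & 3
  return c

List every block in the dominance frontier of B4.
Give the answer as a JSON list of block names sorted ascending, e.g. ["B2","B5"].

Answer: ["B5"]

Derivation:
idom tree: B1←B0 B2←B0 B3←B2 B4←B0 B5←B0
Dom∩ at merges:
  B2: preds {B0,B3}: {B0} ∩ {B0,B2,B3} = {B0}; idom=B0
  B4: preds {B1,B3}: {B0,B1} ∩ {B0,B2,B3} = {B0}; idom=B0
  B5: preds {B3,B4}: {B0,B2,B3} ∩ {B0,B4} = {B0}; idom=B0

DF walk-up:
  join B2 pred B0: · stop@B0
  join B2 pred B3: B3→B2 stop@B0
  join B4 pred B1: B1 stop@B0
  join B4 pred B3: B3→B2 stop@B0
  join B5 pred B3: B3→B2 stop@B0
  join B5 pred B4: B4 stop@B0
  DF(B0)=∅
  DF(B1)={B4}
  DF(B2)={B2,B4,B5}
  DF(B3)={B2,B4,B5}
  DF(B4)={B5}
  DF(B5)=∅

DF(B4) = ["B5"]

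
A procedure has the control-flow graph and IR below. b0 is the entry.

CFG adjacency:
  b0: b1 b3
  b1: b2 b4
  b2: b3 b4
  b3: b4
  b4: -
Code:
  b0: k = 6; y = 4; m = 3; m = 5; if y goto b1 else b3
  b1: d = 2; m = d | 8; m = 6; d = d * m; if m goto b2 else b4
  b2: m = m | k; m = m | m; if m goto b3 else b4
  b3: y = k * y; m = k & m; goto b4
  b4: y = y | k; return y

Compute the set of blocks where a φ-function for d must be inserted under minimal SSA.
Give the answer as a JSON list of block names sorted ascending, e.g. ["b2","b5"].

idom tree: b1←b0 b2←b1 b3←b0 b4←b0
Dom at joins:
  b3: preds {b0,b2}: {b0} ∩ {b0,b1,b2} = {b0}; idom=b0
  b4: preds {b1,b2,b3}: {b0,b1} ∩ {b0,b1,b2} ∩ {b0,b3} = {b0}; idom=b0

DF walk-up:
  b3←b0: walk · to b0
  b3←b2: walk b2→b1 to b0
  b4←b1: walk b1 to b0
  b4←b2: walk b2→b1 to b0
  b4←b3: walk b3 to b0
  DF(b0)=∅
  DF(b1)={b3,b4}
  DF(b2)={b3,b4}
  DF(b3)={b4}
  DF(b4)=∅

φ for d: defs {b1}
  DF⁺ = {b3,b4}

Answer: ["b3", "b4"]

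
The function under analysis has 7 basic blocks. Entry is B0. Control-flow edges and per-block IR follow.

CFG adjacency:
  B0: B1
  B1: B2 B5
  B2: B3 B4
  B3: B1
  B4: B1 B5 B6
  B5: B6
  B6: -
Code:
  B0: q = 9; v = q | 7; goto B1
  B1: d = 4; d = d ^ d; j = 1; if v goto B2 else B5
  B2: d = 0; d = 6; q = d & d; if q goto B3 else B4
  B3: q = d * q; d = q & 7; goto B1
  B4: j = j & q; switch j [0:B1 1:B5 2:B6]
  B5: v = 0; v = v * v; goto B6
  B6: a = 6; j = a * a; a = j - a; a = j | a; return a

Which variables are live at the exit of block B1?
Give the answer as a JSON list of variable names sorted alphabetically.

Block summaries:
  B0: {q,v} / ∅
  B1: {d,j} / {v}
  B2: {d,q} / ∅
  B3: {d,q} / {d,q}
  B4: {j} / {j,q}
  B5: {v} / ∅
  B6: {a,j} / ∅

Liveness:
  B0: in=∅ out={v}
  B1: in={v} out={j,v}
  B2: in={j,v} out={d,j,q,v}
  B3: in={d,q,v} out={v}
  B4: in={j,q,v} out={v}
  B5: in=∅ out=∅
  B6: in=∅ out=∅

live-out(B1) = ["j", "v"]

Answer: ["j", "v"]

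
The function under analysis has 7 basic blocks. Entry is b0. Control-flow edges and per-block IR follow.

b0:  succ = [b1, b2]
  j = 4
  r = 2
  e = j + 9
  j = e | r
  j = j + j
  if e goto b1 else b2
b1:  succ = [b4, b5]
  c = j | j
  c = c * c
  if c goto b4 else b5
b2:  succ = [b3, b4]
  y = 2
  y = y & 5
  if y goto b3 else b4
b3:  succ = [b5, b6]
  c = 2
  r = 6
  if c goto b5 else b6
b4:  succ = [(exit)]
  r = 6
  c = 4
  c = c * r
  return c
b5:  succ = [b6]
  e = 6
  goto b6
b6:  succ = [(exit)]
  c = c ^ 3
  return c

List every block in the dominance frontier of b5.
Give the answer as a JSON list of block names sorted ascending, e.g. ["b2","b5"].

Answer: ["b6"]

Derivation:
idom tree: b1←b0 b2←b0 b3←b2 b4←b0 b5←b0 b6←b0
Dom∩ at merges:
  b4: preds {b1,b2}: {b0,b1} ∩ {b0,b2} = {b0}; idom=b0
  b5: preds {b1,b3}: {b0,b1} ∩ {b0,b2,b3} = {b0}; idom=b0
  b6: preds {b3,b5}: {b0,b2,b3} ∩ {b0,b5} = {b0}; idom=b0

DF walk-up:
  join b4 pred b1: b1 stop@b0
  join b4 pred b2: b2 stop@b0
  join b5 pred b1: b1 stop@b0
  join b5 pred b3: b3→b2 stop@b0
  join b6 pred b3: b3→b2 stop@b0
  join b6 pred b5: b5 stop@b0
  DF(b0)=∅
  DF(b1)={b4,b5}
  DF(b2)={b4,b5,b6}
  DF(b3)={b5,b6}
  DF(b4)=∅
  DF(b5)={b6}
  DF(b6)=∅

DF(b5) = ["b6"]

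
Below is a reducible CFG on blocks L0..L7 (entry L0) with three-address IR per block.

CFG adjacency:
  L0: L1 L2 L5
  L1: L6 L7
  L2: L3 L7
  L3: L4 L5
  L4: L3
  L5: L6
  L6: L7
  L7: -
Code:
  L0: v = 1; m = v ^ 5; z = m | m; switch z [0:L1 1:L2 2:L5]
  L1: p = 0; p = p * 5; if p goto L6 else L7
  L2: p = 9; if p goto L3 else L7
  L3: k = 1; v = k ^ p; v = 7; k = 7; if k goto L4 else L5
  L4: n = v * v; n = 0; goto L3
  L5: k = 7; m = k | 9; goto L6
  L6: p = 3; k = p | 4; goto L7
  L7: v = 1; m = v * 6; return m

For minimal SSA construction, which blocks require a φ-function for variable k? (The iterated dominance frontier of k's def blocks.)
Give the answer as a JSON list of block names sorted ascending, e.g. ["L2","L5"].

idom tree: L1←L0 L2←L0 L3←L2 L4←L3 L5←L0 L6←L0 L7←L0
Join-block Dom:
  L3: preds {L2,L4}: {L0,L2} ∩ {L0,L2,L3,L4} = {L0,L2}; idom=L2
  L5: preds {L0,L3}: {L0} ∩ {L0,L2,L3} = {L0}; idom=L0
  L6: preds {L1,L5}: {L0,L1} ∩ {L0,L5} = {L0}; idom=L0
  L7: preds {L1,L2,L6}: {L0,L1} ∩ {L0,L2} ∩ {L0,L6} = {L0}; idom=L0

DF walk-up:
  join L3 pred L2: · stop@L2
  join L3 pred L4: L4→L3 stop@L2
  join L5 pred L0: · stop@L0
  join L5 pred L3: L3→L2 stop@L0
  join L6 pred L1: L1 stop@L0
  join L6 pred L5: L5 stop@L0
  join L7 pred L1: L1 stop@L0
  join L7 pred L2: L2 stop@L0
  join L7 pred L6: L6 stop@L0
  DF(L0)=∅
  DF(L1)={L6,L7}
  DF(L2)={L5,L7}
  DF(L3)={L3,L5}
  DF(L4)={L3}
  DF(L5)={L6}
  DF(L6)={L7}
  DF(L7)=∅

φ for k: defs {L3,L5,L6}
  DF⁺ = {L3,L5,L6,L7}

Answer: ["L3", "L5", "L6", "L7"]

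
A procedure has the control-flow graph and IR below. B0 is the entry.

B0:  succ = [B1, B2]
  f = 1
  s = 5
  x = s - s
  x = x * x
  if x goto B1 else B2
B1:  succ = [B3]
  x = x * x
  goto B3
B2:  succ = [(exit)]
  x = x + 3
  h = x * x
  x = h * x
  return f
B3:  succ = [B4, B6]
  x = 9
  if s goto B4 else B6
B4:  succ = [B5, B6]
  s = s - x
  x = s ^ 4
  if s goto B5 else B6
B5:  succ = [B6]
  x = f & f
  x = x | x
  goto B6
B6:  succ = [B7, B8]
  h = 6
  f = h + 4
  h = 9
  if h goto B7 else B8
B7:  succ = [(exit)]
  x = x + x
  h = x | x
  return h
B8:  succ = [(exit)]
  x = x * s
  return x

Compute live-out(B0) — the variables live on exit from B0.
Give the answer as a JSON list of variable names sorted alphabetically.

Answer: ["f", "s", "x"]

Analysis:
Per-block:
  B0: def={f,s,x} ue=∅
  B1: def={x} ue={x}
  B2: def={h,x} ue={f,x}
  B3: def={x} ue={s}
  B4: def={s,x} ue={s,x}
  B5: def={x} ue={f}
  B6: def={f,h} ue=∅
  B7: def={h,x} ue={x}
  B8: def={x} ue={s,x}

Backward fixpoint:
  live B0: ∅→{f,s,x}
  live B1: {f,s,x}→{f,s}
  live B2: {f,x}→∅
  live B3: {f,s}→{f,s,x}
  live B4: {f,s,x}→{f,s,x}
  live B5: {f,s}→{s,x}
  live B6: {s,x}→{s,x}
  live B7: {x}→∅
  live B8: {s,x}→∅

live-out(B0) = ["f", "s", "x"]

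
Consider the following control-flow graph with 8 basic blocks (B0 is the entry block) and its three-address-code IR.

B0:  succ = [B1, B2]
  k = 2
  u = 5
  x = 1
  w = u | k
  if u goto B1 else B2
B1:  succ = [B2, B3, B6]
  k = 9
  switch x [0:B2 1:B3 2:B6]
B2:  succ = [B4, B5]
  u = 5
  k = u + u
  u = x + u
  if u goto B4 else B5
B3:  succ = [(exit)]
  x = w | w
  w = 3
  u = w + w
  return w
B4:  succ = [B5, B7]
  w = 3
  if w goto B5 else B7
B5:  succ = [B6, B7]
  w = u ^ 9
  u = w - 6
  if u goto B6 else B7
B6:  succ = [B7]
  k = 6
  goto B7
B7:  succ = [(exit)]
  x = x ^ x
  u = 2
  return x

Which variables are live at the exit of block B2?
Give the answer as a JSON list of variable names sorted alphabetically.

Per-block:
  B0 def {k,u,w,x} use ∅
  B1 def {k} use {x}
  B2 def {k,u} use {x}
  B3 def {u,w,x} use {w}
  B4 def {w} use ∅
  B5 def {u,w} use {u}
  B6 def {k} use ∅
  B7 def {u,x} use {x}

Liveness:
  live B0: ∅→{w,x}
  live B1: {w,x}→{w,x}
  live B2: {x}→{u,x}
  live B3: {w}→∅
  live B4: {u,x}→{u,x}
  live B5: {u,x}→{x}
  live B6: {x}→{x}
  live B7: {x}→∅

live-out(B2) = ["u", "x"]

Answer: ["u", "x"]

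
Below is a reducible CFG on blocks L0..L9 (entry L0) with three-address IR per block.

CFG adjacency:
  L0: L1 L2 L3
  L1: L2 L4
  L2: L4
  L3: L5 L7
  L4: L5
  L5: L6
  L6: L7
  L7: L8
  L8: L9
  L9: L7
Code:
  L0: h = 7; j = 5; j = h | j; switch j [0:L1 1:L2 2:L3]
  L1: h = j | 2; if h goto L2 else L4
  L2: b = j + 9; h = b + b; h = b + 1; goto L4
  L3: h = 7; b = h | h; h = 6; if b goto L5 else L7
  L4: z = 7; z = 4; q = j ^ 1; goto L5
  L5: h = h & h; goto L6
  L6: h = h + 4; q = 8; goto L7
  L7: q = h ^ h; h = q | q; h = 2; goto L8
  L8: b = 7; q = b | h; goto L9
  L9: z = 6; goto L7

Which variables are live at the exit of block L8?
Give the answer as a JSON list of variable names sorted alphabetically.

Answer: ["h"]

Analysis:
Per-block:
  L0: def={h,j} ue=∅
  L1: def={h} ue={j}
  L2: def={b,h} ue={j}
  L3: def={b,h} ue=∅
  L4: def={q,z} ue={j}
  L5: def={h} ue={h}
  L6: def={h,q} ue={h}
  L7: def={h,q} ue={h}
  L8: def={b,q} ue={h}
  L9: def={z} ue=∅

Liveness:
  L0: in=∅ out={j}
  L1: in={j} out={h,j}
  L2: in={j} out={h,j}
  L3: in=∅ out={h}
  L4: in={h,j} out={h}
  L5: in={h} out={h}
  L6: in={h} out={h}
  L7: in={h} out={h}
  L8: in={h} out={h}
  L9: in={h} out={h}

live-out(L8) = ["h"]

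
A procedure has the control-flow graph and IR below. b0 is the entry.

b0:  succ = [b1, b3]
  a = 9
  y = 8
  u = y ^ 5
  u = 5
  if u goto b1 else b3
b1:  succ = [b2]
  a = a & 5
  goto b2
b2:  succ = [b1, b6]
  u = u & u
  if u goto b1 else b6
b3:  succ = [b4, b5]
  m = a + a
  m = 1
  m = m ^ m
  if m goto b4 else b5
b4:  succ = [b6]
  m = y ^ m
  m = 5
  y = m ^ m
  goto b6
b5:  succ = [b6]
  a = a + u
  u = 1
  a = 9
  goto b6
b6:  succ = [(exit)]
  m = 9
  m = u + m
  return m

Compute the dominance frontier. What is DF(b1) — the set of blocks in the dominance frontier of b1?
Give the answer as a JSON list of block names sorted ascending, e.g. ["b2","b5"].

idom tree: b1←b0 b2←b1 b3←b0 b4←b3 b5←b3 b6←b0
Dom at joins:
  b1: preds {b0,b2}: {b0} ∩ {b0,b1,b2} = {b0}; idom=b0
  b6: preds {b2,b4,b5}: {b0,b1,b2} ∩ {b0,b3,b4} ∩ {b0,b3,b5} = {b0}; idom=b0

DF walk-up:
  b1←b0: walk · to b0
  b1←b2: walk b2→b1 to b0
  b6←b2: walk b2→b1 to b0
  b6←b4: walk b4→b3 to b0
  b6←b5: walk b5→b3 to b0
  b0: DF=∅
  b1: DF={b1,b6}
  b2: DF={b1,b6}
  b3: DF={b6}
  b4: DF={b6}
  b5: DF={b6}
  b6: DF=∅

DF(b1) = ["b1", "b6"]

Answer: ["b1", "b6"]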